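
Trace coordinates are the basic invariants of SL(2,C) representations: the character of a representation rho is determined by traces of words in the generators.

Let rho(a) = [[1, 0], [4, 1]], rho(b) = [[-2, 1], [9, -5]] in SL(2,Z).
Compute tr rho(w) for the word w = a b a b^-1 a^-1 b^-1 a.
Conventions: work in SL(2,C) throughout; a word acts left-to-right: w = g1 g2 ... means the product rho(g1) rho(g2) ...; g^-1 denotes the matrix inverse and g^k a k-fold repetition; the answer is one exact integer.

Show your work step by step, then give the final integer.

rho(a) = [[1, 0], [4, 1]]
... * rho(b) = [[-2, 1], [9, -5]]  ->  [[-2, 1], [1, -1]]
... * rho(a) = [[1, 0], [4, 1]]  ->  [[2, 1], [-3, -1]]
... * rho(b^-1) = [[-5, -1], [-9, -2]]  ->  [[-19, -4], [24, 5]]
... * rho(a^-1) = [[1, 0], [-4, 1]]  ->  [[-3, -4], [4, 5]]
... * rho(b^-1) = [[-5, -1], [-9, -2]]  ->  [[51, 11], [-65, -14]]
... * rho(a) = [[1, 0], [4, 1]]  ->  [[95, 11], [-121, -14]]
tr = 95 + -14 = 81

81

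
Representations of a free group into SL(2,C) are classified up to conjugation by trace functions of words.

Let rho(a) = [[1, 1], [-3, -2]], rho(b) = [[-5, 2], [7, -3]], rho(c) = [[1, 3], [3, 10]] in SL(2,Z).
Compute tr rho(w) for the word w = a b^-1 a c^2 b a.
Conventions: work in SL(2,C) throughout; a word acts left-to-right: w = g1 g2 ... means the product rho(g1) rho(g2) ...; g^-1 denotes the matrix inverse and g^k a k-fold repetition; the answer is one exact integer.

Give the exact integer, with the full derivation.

-8433

rho(a) = [[1, 1], [-3, -2]]
... * rho(b^-1) = [[-3, -2], [-7, -5]]  ->  [[-10, -7], [23, 16]]
... * rho(a) = [[1, 1], [-3, -2]]  ->  [[11, 4], [-25, -9]]
... * rho(c) = [[1, 3], [3, 10]]  ->  [[23, 73], [-52, -165]]
... * rho(c) = [[1, 3], [3, 10]]  ->  [[242, 799], [-547, -1806]]
... * rho(b) = [[-5, 2], [7, -3]]  ->  [[4383, -1913], [-9907, 4324]]
... * rho(a) = [[1, 1], [-3, -2]]  ->  [[10122, 8209], [-22879, -18555]]
tr = 10122 + -18555 = -8433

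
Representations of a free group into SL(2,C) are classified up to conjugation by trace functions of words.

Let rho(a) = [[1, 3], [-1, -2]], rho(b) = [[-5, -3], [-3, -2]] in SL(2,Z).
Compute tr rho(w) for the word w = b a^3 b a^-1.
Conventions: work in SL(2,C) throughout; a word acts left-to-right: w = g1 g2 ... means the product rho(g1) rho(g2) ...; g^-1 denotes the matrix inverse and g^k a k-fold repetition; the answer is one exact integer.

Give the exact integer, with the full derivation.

-97

rho(b) = [[-5, -3], [-3, -2]]
... * rho(a) = [[1, 3], [-1, -2]]  ->  [[-2, -9], [-1, -5]]
... * rho(a) = [[1, 3], [-1, -2]]  ->  [[7, 12], [4, 7]]
... * rho(a) = [[1, 3], [-1, -2]]  ->  [[-5, -3], [-3, -2]]
... * rho(b) = [[-5, -3], [-3, -2]]  ->  [[34, 21], [21, 13]]
... * rho(a^-1) = [[-2, -3], [1, 1]]  ->  [[-47, -81], [-29, -50]]
tr = -47 + -50 = -97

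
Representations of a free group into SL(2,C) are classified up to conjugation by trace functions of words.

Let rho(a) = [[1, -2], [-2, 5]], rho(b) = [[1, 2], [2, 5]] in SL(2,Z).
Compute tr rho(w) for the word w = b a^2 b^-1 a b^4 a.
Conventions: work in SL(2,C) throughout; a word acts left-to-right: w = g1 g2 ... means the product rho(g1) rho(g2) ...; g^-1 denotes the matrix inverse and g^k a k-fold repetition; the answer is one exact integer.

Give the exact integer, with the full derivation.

5983490

rho(b) = [[1, 2], [2, 5]]
... * rho(a) = [[1, -2], [-2, 5]]  ->  [[-3, 8], [-8, 21]]
... * rho(a) = [[1, -2], [-2, 5]]  ->  [[-19, 46], [-50, 121]]
... * rho(b^-1) = [[5, -2], [-2, 1]]  ->  [[-187, 84], [-492, 221]]
... * rho(a) = [[1, -2], [-2, 5]]  ->  [[-355, 794], [-934, 2089]]
... * rho(b) = [[1, 2], [2, 5]]  ->  [[1233, 3260], [3244, 8577]]
... * rho(b) = [[1, 2], [2, 5]]  ->  [[7753, 18766], [20398, 49373]]
... * rho(b) = [[1, 2], [2, 5]]  ->  [[45285, 109336], [119144, 287661]]
... * rho(b) = [[1, 2], [2, 5]]  ->  [[263957, 637250], [694466, 1676593]]
... * rho(a) = [[1, -2], [-2, 5]]  ->  [[-1010543, 2658336], [-2658720, 6994033]]
tr = -1010543 + 6994033 = 5983490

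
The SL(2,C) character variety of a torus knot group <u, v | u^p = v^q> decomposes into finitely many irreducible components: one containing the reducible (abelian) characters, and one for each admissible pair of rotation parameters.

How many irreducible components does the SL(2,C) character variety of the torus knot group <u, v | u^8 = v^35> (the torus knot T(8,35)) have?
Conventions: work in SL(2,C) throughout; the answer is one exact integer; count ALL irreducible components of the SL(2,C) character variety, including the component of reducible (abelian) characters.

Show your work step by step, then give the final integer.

For T(8,35): irreducibility forces the central element u^8 = v^35 to one of +I, -I.
On an irreducible component, tr(u) is locked at 2*cos(pi*alpha/8) for some alpha in 1..7, and tr(v) at 2*cos(pi*beta/35) for some beta in 1..34.
u^8 = (-1)^alpha I and v^35 = (-1)^beta I must agree, so alpha and beta have equal parity.
Counting: 4 odd alphas x 17 odd betas + 3 even alphas x 17 even betas = 68 + 51 = 119.
components with irreducible characters: 119; plus the single component of reducible (abelian) characters: total 120.

120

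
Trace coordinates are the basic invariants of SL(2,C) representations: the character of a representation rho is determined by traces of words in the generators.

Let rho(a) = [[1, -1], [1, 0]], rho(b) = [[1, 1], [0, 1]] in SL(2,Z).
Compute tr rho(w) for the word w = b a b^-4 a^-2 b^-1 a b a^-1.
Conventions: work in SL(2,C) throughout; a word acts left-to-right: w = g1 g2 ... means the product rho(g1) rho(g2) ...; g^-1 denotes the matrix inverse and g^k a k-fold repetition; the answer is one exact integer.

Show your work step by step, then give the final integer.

4

rho(b) = [[1, 1], [0, 1]]
... * rho(a) = [[1, -1], [1, 0]]  ->  [[2, -1], [1, 0]]
... * rho(b^-1) = [[1, -1], [0, 1]]  ->  [[2, -3], [1, -1]]
... * rho(b^-1) = [[1, -1], [0, 1]]  ->  [[2, -5], [1, -2]]
... * rho(b^-1) = [[1, -1], [0, 1]]  ->  [[2, -7], [1, -3]]
... * rho(b^-1) = [[1, -1], [0, 1]]  ->  [[2, -9], [1, -4]]
... * rho(a^-1) = [[0, 1], [-1, 1]]  ->  [[9, -7], [4, -3]]
... * rho(a^-1) = [[0, 1], [-1, 1]]  ->  [[7, 2], [3, 1]]
... * rho(b^-1) = [[1, -1], [0, 1]]  ->  [[7, -5], [3, -2]]
... * rho(a) = [[1, -1], [1, 0]]  ->  [[2, -7], [1, -3]]
... * rho(b) = [[1, 1], [0, 1]]  ->  [[2, -5], [1, -2]]
... * rho(a^-1) = [[0, 1], [-1, 1]]  ->  [[5, -3], [2, -1]]
tr = 5 + -1 = 4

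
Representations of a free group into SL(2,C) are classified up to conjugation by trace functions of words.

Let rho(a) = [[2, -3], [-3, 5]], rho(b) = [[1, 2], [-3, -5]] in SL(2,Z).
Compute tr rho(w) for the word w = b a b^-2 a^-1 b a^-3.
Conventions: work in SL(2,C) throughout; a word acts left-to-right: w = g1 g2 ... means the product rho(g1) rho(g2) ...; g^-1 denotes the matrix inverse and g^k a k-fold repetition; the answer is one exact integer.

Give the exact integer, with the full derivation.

-140654

rho(b) = [[1, 2], [-3, -5]]
... * rho(a) = [[2, -3], [-3, 5]]  ->  [[-4, 7], [9, -16]]
... * rho(b^-1) = [[-5, -2], [3, 1]]  ->  [[41, 15], [-93, -34]]
... * rho(b^-1) = [[-5, -2], [3, 1]]  ->  [[-160, -67], [363, 152]]
... * rho(a^-1) = [[5, 3], [3, 2]]  ->  [[-1001, -614], [2271, 1393]]
... * rho(b) = [[1, 2], [-3, -5]]  ->  [[841, 1068], [-1908, -2423]]
... * rho(a^-1) = [[5, 3], [3, 2]]  ->  [[7409, 4659], [-16809, -10570]]
... * rho(a^-1) = [[5, 3], [3, 2]]  ->  [[51022, 31545], [-115755, -71567]]
... * rho(a^-1) = [[5, 3], [3, 2]]  ->  [[349745, 216156], [-793476, -490399]]
tr = 349745 + -490399 = -140654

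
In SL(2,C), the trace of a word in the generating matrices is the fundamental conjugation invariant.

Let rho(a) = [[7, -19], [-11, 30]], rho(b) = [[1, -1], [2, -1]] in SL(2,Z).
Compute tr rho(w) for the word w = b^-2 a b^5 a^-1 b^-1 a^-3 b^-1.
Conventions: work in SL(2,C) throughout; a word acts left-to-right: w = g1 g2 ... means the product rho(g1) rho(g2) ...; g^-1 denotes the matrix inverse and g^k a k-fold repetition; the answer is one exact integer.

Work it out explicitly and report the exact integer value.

264434400

rho(b^-1) = [[-1, 1], [-2, 1]]
... * rho(b^-1) = [[-1, 1], [-2, 1]]  ->  [[-1, 0], [0, -1]]
... * rho(a) = [[7, -19], [-11, 30]]  ->  [[-7, 19], [11, -30]]
... * rho(b) = [[1, -1], [2, -1]]  ->  [[31, -12], [-49, 19]]
... * rho(b) = [[1, -1], [2, -1]]  ->  [[7, -19], [-11, 30]]
... * rho(b) = [[1, -1], [2, -1]]  ->  [[-31, 12], [49, -19]]
... * rho(b) = [[1, -1], [2, -1]]  ->  [[-7, 19], [11, -30]]
... * rho(b) = [[1, -1], [2, -1]]  ->  [[31, -12], [-49, 19]]
... * rho(a^-1) = [[30, 19], [11, 7]]  ->  [[798, 505], [-1261, -798]]
... * rho(b^-1) = [[-1, 1], [-2, 1]]  ->  [[-1808, 1303], [2857, -2059]]
... * rho(a^-1) = [[30, 19], [11, 7]]  ->  [[-39907, -25231], [63061, 39870]]
... * rho(a^-1) = [[30, 19], [11, 7]]  ->  [[-1474751, -934850], [2330400, 1477249]]
... * rho(a^-1) = [[30, 19], [11, 7]]  ->  [[-54525880, -34564219], [86161739, 54618343]]
... * rho(b^-1) = [[-1, 1], [-2, 1]]  ->  [[123654318, -89090099], [-195398425, 140780082]]
tr = 123654318 + 140780082 = 264434400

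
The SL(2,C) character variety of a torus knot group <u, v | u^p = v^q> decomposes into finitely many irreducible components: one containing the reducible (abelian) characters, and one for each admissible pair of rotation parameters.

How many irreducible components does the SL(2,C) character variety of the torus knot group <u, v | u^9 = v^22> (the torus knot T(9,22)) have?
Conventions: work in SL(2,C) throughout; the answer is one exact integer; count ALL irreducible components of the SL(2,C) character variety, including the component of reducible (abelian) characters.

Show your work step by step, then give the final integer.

Gamma = < u, v | u^9 = v^22 > (torus knot T(9,22)); the central element u^9 = v^22 acts as +I or -I in any irreducible SL(2,C) representation.
This locks tr(u) to 2*cos(pi*alpha/9), alpha in 1..8, and tr(v) to 2*cos(pi*beta/22), beta in 1..21, on each component of irreducible characters.
The two central values (-1)^alpha I and (-1)^beta I must be the same matrix, so alpha and beta share a parity.
Enumerate parity-matched pairs: 4*11 odd-odd plus 4*10 even-even gives 84.
Total: 84 irreducible-character components + 1 reducible (abelian) component = 85.

85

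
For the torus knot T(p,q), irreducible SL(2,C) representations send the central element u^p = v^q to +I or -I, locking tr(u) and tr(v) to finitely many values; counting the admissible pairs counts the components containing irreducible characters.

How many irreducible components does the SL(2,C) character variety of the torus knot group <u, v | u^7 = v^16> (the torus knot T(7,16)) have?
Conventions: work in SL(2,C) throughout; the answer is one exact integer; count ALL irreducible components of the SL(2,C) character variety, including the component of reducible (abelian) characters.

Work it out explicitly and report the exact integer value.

46

Gamma = < u, v | u^7 = v^16 > (torus knot T(7,16)); the central element u^7 = v^16 acts as +I or -I in any irreducible SL(2,C) representation.
On an irreducible component, tr(u) is locked at 2*cos(pi*alpha/7) for some alpha in 1..6, and tr(v) at 2*cos(pi*beta/16) for some beta in 1..15.
u^7 = (-1)^alpha I and v^16 = (-1)^beta I must agree, so alpha and beta have equal parity.
Enumerate parity-matched pairs: 3*8 odd-odd plus 3*7 even-even gives 45.
components with irreducible characters: 45; plus the single component of reducible (abelian) characters: total 46.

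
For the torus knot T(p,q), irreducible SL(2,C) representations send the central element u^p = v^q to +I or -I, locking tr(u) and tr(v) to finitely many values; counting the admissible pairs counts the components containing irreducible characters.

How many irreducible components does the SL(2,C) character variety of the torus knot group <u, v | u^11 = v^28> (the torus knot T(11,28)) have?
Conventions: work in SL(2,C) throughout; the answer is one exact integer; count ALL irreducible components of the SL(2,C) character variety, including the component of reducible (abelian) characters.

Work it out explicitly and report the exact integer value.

136

In the torus knot group T(11,28), u^11 = v^28 is central, so an irreducible representation sends it to +I or -I (Schur).
On an irreducible component, tr(u) is locked at 2*cos(pi*alpha/11) for some alpha in 1..10, and tr(v) at 2*cos(pi*beta/28) for some beta in 1..27.
u^11 = (-1)^alpha I and v^28 = (-1)^beta I must agree, so alpha and beta have equal parity.
count pairs: odd alpha (5 choices) x odd beta (14), plus even alpha (5) x even beta (13): 5*14 + 5*13 = 135.
That is 135 components of irreducible characters, and with the reducible (abelian) component the total is 136.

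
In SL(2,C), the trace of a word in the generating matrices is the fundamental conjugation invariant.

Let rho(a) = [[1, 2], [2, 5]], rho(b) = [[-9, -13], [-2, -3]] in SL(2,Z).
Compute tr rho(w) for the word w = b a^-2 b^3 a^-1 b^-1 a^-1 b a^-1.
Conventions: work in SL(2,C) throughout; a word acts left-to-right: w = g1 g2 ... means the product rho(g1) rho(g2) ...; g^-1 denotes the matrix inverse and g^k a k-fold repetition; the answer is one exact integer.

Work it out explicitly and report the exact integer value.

rho(b) = [[-9, -13], [-2, -3]]
... * rho(a^-1) = [[5, -2], [-2, 1]]  ->  [[-19, 5], [-4, 1]]
... * rho(a^-1) = [[5, -2], [-2, 1]]  ->  [[-105, 43], [-22, 9]]
... * rho(b) = [[-9, -13], [-2, -3]]  ->  [[859, 1236], [180, 259]]
... * rho(b) = [[-9, -13], [-2, -3]]  ->  [[-10203, -14875], [-2138, -3117]]
... * rho(b) = [[-9, -13], [-2, -3]]  ->  [[121577, 177264], [25476, 37145]]
... * rho(a^-1) = [[5, -2], [-2, 1]]  ->  [[253357, -65890], [53090, -13807]]
... * rho(b^-1) = [[-3, 13], [2, -9]]  ->  [[-891851, 3886651], [-186884, 814433]]
... * rho(a^-1) = [[5, -2], [-2, 1]]  ->  [[-12232557, 5670353], [-2563286, 1188201]]
... * rho(b) = [[-9, -13], [-2, -3]]  ->  [[98752307, 142012182], [20693172, 29758115]]
... * rho(a^-1) = [[5, -2], [-2, 1]]  ->  [[209737171, -55492432], [43949630, -11628229]]
tr = 209737171 + -11628229 = 198108942

198108942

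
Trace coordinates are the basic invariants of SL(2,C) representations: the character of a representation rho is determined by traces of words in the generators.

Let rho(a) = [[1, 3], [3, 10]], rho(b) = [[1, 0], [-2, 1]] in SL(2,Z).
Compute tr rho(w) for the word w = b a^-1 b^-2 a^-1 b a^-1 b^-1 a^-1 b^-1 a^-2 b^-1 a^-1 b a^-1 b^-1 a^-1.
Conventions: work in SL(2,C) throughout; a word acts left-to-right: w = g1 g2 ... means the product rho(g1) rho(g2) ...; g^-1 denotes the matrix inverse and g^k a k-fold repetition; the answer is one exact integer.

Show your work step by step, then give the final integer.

rho(b) = [[1, 0], [-2, 1]]
... * rho(a^-1) = [[10, -3], [-3, 1]]  ->  [[10, -3], [-23, 7]]
... * rho(b^-1) = [[1, 0], [2, 1]]  ->  [[4, -3], [-9, 7]]
... * rho(b^-1) = [[1, 0], [2, 1]]  ->  [[-2, -3], [5, 7]]
... * rho(a^-1) = [[10, -3], [-3, 1]]  ->  [[-11, 3], [29, -8]]
... * rho(b) = [[1, 0], [-2, 1]]  ->  [[-17, 3], [45, -8]]
... * rho(a^-1) = [[10, -3], [-3, 1]]  ->  [[-179, 54], [474, -143]]
... * rho(b^-1) = [[1, 0], [2, 1]]  ->  [[-71, 54], [188, -143]]
... * rho(a^-1) = [[10, -3], [-3, 1]]  ->  [[-872, 267], [2309, -707]]
... * rho(b^-1) = [[1, 0], [2, 1]]  ->  [[-338, 267], [895, -707]]
... * rho(a^-1) = [[10, -3], [-3, 1]]  ->  [[-4181, 1281], [11071, -3392]]
... * rho(a^-1) = [[10, -3], [-3, 1]]  ->  [[-45653, 13824], [120886, -36605]]
... * rho(b^-1) = [[1, 0], [2, 1]]  ->  [[-18005, 13824], [47676, -36605]]
... * rho(a^-1) = [[10, -3], [-3, 1]]  ->  [[-221522, 67839], [586575, -179633]]
... * rho(b) = [[1, 0], [-2, 1]]  ->  [[-357200, 67839], [945841, -179633]]
... * rho(a^-1) = [[10, -3], [-3, 1]]  ->  [[-3775517, 1139439], [9997309, -3017156]]
... * rho(b^-1) = [[1, 0], [2, 1]]  ->  [[-1496639, 1139439], [3962997, -3017156]]
... * rho(a^-1) = [[10, -3], [-3, 1]]  ->  [[-18384707, 5629356], [48681438, -14906147]]
tr = -18384707 + -14906147 = -33290854

-33290854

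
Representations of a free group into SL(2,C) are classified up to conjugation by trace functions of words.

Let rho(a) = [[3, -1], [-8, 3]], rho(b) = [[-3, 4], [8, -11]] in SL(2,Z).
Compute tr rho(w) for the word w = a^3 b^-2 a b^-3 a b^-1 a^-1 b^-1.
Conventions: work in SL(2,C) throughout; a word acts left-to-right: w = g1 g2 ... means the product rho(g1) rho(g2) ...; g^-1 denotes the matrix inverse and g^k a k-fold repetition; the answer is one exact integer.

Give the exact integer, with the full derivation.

rho(a) = [[3, -1], [-8, 3]]
... * rho(a) = [[3, -1], [-8, 3]]  ->  [[17, -6], [-48, 17]]
... * rho(a) = [[3, -1], [-8, 3]]  ->  [[99, -35], [-280, 99]]
... * rho(b^-1) = [[-11, -4], [-8, -3]]  ->  [[-809, -291], [2288, 823]]
... * rho(b^-1) = [[-11, -4], [-8, -3]]  ->  [[11227, 4109], [-31752, -11621]]
... * rho(a) = [[3, -1], [-8, 3]]  ->  [[809, 1100], [-2288, -3111]]
... * rho(b^-1) = [[-11, -4], [-8, -3]]  ->  [[-17699, -6536], [50056, 18485]]
... * rho(b^-1) = [[-11, -4], [-8, -3]]  ->  [[246977, 90404], [-698496, -255679]]
... * rho(b^-1) = [[-11, -4], [-8, -3]]  ->  [[-3439979, -1259120], [9728888, 3561021]]
... * rho(a) = [[3, -1], [-8, 3]]  ->  [[-246977, -337381], [698496, 954175]]
... * rho(b^-1) = [[-11, -4], [-8, -3]]  ->  [[5415795, 2000051], [-15316856, -5656509]]
... * rho(a^-1) = [[3, 1], [8, 3]]  ->  [[32247793, 11415948], [-91202640, -32286383]]
... * rho(b^-1) = [[-11, -4], [-8, -3]]  ->  [[-446053307, -163239016], [1261520104, 461669709]]
tr = -446053307 + 461669709 = 15616402

15616402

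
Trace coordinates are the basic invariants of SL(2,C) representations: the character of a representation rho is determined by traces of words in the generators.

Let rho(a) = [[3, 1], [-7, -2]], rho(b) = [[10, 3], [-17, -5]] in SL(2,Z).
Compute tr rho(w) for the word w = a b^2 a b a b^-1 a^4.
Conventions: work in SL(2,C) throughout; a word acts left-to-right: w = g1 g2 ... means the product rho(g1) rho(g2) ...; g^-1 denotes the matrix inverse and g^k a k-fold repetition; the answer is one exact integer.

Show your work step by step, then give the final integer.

169

rho(a) = [[3, 1], [-7, -2]]
... * rho(b) = [[10, 3], [-17, -5]]  ->  [[13, 4], [-36, -11]]
... * rho(b) = [[10, 3], [-17, -5]]  ->  [[62, 19], [-173, -53]]
... * rho(a) = [[3, 1], [-7, -2]]  ->  [[53, 24], [-148, -67]]
... * rho(b) = [[10, 3], [-17, -5]]  ->  [[122, 39], [-341, -109]]
... * rho(a) = [[3, 1], [-7, -2]]  ->  [[93, 44], [-260, -123]]
... * rho(b^-1) = [[-5, -3], [17, 10]]  ->  [[283, 161], [-791, -450]]
... * rho(a) = [[3, 1], [-7, -2]]  ->  [[-278, -39], [777, 109]]
... * rho(a) = [[3, 1], [-7, -2]]  ->  [[-561, -200], [1568, 559]]
... * rho(a) = [[3, 1], [-7, -2]]  ->  [[-283, -161], [791, 450]]
... * rho(a) = [[3, 1], [-7, -2]]  ->  [[278, 39], [-777, -109]]
tr = 278 + -109 = 169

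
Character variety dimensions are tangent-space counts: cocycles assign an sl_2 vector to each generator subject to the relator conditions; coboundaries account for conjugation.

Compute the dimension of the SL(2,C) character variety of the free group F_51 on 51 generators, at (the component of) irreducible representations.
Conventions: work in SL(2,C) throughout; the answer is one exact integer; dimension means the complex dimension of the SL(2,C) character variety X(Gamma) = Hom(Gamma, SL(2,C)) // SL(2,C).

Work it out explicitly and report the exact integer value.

Gamma = F_51 has 51 generators and no relators.
Z^1(Gamma, Ad rho) = (sl_2)^51: a cocycle is a free choice of one sl_2 vector per generator, so dim Z^1 = 3*51 = 153.
Irreducibility makes the coboundary map sl_2 -> Z^1 injective (trivial centralizer), so dim B^1 = 3.
Therefore dim X = 153 - 3 = 150.

150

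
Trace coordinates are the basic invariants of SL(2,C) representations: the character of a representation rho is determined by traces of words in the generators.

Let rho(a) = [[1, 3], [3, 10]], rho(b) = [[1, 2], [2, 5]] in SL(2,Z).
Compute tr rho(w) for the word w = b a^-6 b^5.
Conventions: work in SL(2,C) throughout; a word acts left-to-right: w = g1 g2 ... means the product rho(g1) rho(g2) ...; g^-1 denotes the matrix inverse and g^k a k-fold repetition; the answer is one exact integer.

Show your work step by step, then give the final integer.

641300002

rho(b) = [[1, 2], [2, 5]]
... * rho(a^-1) = [[10, -3], [-3, 1]]  ->  [[4, -1], [5, -1]]
... * rho(a^-1) = [[10, -3], [-3, 1]]  ->  [[43, -13], [53, -16]]
... * rho(a^-1) = [[10, -3], [-3, 1]]  ->  [[469, -142], [578, -175]]
... * rho(a^-1) = [[10, -3], [-3, 1]]  ->  [[5116, -1549], [6305, -1909]]
... * rho(a^-1) = [[10, -3], [-3, 1]]  ->  [[55807, -16897], [68777, -20824]]
... * rho(a^-1) = [[10, -3], [-3, 1]]  ->  [[608761, -184318], [750242, -227155]]
... * rho(b) = [[1, 2], [2, 5]]  ->  [[240125, 295932], [295932, 364709]]
... * rho(b) = [[1, 2], [2, 5]]  ->  [[831989, 1959910], [1025350, 2415409]]
... * rho(b) = [[1, 2], [2, 5]]  ->  [[4751809, 11463528], [5856168, 14127745]]
... * rho(b) = [[1, 2], [2, 5]]  ->  [[27678865, 66821258], [34111658, 82351061]]
... * rho(b) = [[1, 2], [2, 5]]  ->  [[161321381, 389464020], [198813780, 479978621]]
tr = 161321381 + 479978621 = 641300002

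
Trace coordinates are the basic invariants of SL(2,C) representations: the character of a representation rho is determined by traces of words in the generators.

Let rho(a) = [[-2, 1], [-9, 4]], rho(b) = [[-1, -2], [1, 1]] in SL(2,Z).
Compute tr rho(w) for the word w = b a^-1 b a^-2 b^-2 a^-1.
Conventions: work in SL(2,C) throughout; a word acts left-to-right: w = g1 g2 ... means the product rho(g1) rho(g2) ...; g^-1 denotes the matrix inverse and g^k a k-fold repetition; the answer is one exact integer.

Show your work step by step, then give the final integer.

-1873

rho(b) = [[-1, -2], [1, 1]]
... * rho(a^-1) = [[4, -1], [9, -2]]  ->  [[-22, 5], [13, -3]]
... * rho(b) = [[-1, -2], [1, 1]]  ->  [[27, 49], [-16, -29]]
... * rho(a^-1) = [[4, -1], [9, -2]]  ->  [[549, -125], [-325, 74]]
... * rho(a^-1) = [[4, -1], [9, -2]]  ->  [[1071, -299], [-634, 177]]
... * rho(b^-1) = [[1, 2], [-1, -1]]  ->  [[1370, 2441], [-811, -1445]]
... * rho(b^-1) = [[1, 2], [-1, -1]]  ->  [[-1071, 299], [634, -177]]
... * rho(a^-1) = [[4, -1], [9, -2]]  ->  [[-1593, 473], [943, -280]]
tr = -1593 + -280 = -1873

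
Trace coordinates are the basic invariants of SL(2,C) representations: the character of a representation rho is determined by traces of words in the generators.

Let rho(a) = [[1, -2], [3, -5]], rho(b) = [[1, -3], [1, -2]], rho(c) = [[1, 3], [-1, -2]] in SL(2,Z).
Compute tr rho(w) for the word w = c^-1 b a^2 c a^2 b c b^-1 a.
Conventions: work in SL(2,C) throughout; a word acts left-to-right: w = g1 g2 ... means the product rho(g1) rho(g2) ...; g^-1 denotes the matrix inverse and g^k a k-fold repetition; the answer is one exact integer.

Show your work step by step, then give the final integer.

rho(c^-1) = [[-2, -3], [1, 1]]
... * rho(b) = [[1, -3], [1, -2]]  ->  [[-5, 12], [2, -5]]
... * rho(a) = [[1, -2], [3, -5]]  ->  [[31, -50], [-13, 21]]
... * rho(a) = [[1, -2], [3, -5]]  ->  [[-119, 188], [50, -79]]
... * rho(c) = [[1, 3], [-1, -2]]  ->  [[-307, -733], [129, 308]]
... * rho(a) = [[1, -2], [3, -5]]  ->  [[-2506, 4279], [1053, -1798]]
... * rho(a) = [[1, -2], [3, -5]]  ->  [[10331, -16383], [-4341, 6884]]
... * rho(b) = [[1, -3], [1, -2]]  ->  [[-6052, 1773], [2543, -745]]
... * rho(c) = [[1, 3], [-1, -2]]  ->  [[-7825, -21702], [3288, 9119]]
... * rho(b^-1) = [[-2, 3], [-1, 1]]  ->  [[37352, -45177], [-15695, 18983]]
... * rho(a) = [[1, -2], [3, -5]]  ->  [[-98179, 151181], [41254, -63525]]
tr = -98179 + -63525 = -161704

-161704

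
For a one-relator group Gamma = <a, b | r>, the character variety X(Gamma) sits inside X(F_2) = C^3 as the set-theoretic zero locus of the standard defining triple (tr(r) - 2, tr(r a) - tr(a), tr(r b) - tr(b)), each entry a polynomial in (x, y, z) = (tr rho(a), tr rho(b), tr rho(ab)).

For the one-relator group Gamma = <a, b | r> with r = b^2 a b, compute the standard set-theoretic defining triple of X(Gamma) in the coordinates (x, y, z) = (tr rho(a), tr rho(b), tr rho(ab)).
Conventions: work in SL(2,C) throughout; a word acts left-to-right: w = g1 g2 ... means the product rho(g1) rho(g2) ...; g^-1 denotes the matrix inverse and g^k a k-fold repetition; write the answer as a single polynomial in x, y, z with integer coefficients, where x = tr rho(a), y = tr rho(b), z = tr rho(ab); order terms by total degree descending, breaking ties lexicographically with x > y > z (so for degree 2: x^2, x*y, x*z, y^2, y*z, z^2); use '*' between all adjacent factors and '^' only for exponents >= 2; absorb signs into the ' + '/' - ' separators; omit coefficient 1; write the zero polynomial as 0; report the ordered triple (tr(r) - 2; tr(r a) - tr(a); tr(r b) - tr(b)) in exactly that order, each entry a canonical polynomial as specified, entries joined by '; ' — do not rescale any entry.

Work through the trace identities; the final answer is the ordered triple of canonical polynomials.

y^2*z - x*y - z - 2; y*z^2 - x*z - x - y; y^3*z - x*y^2 - 2*y*z + x - y

trace(a b^2) = trace(b)*trace(a b) - trace(a)  (reduce the b square) = y*z - x
next, trace(b^2 a b) = trace(b)*trace(a b^2) - trace(a b)  (reduce the b square) = y^2*z - x*y - z
and trace(a b a b) = trace(b a)*trace(b a) - trace(1)   [split at a repeated b] = z^2 - 2
next, trace(a b a) = trace(a)*trace(b a) - trace(b)   [square of a] = x*z - y
next, trace(b^2 a b a) = trace(b)*trace(a b a b) - trace(a b a)   [square of b] = y*z^2 - x*z - y
and trace(b^2 a b^2) = trace(b)*trace(b^2 a b) - trace(b^2 a)  (reduce the b square) = y^3*z - x*y^2 - 2*y*z + x
assemble the triple (trace(r) - 2; trace(r a) - x; trace(r b) - y)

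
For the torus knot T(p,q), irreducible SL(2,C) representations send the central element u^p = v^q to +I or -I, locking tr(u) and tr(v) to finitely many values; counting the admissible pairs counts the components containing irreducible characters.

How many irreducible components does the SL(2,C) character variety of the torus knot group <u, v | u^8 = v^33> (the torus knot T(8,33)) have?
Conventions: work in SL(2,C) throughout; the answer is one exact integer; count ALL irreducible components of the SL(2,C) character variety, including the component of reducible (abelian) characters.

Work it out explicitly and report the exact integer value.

113

In the torus knot group T(8,33), u^8 = v^33 is central, so an irreducible representation sends it to +I or -I (Schur).
This locks tr(u) to 2*cos(pi*alpha/8), alpha in 1..7, and tr(v) to 2*cos(pi*beta/33), beta in 1..32, on each component of irreducible characters.
Consistency of u^8 = (-1)^alpha I with v^33 = (-1)^beta I forces alpha = beta (mod 2).
count pairs: odd alpha (4 choices) x odd beta (16), plus even alpha (3) x even beta (16): 4*16 + 3*16 = 112.
That is 112 components of irreducible characters, and with the reducible (abelian) component the total is 113.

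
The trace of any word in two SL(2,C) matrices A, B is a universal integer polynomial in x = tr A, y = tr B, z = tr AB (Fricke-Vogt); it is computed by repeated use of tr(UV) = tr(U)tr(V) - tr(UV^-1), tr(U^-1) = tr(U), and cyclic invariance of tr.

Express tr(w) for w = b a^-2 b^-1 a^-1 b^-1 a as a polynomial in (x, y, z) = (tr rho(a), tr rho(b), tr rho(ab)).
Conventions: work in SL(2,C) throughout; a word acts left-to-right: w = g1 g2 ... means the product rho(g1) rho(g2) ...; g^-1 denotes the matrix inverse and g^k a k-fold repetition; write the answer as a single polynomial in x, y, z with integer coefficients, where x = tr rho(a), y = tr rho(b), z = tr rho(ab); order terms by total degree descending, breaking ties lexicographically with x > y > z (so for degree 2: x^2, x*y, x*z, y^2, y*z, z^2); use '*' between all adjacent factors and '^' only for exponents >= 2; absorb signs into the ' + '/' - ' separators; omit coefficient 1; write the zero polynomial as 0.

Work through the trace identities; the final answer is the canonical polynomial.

-x^2*y*z^2 + x^3*z + x*y^2*z + x*z^3 - 3*x*z - y

so tr(a b a) = tr(a)*tr(b a) - tr(b) = x*z - y
so tr(a b a b) = tr(a b)*tr(a b) - tr(1) = z^2 - 2
tr(b^-1 a b a) = tr(a b a)*tr(b) - tr(a b a b) = x*y*z - y^2 - z^2 + 2
so tr(a^-1 b^-1 a b) = tr(b^-1 a b)*tr(a) - tr(b^-1 a b a) = -x*y*z + x^2 + y^2 + z^2 - 2
reduce: tr(a b a^-2 b^-1) = tr(a^-1 b^-1 a b)*tr(a) - tr(a^-1 b^-1 a b a) = -x^2*y*z + x^3 + x*y^2 + x*z^2 - 3*x
reduce: tr(b a^-1) = tr(b)*tr(a) - tr(b a) = x*y - z
tr(b^-1 a b a^-2 b^-1) = tr(a b a^-2 b^-1)*tr(b) - tr(a b a^-2) = -x^2*y^2*z + x^3*y + x*y^3 + x*y*z^2 - 4*x*y + z
tr(a^2) = tr(a)*tr(a) - tr(1) = x^2 - 2
so tr(b a^2 b) = tr(b)*tr(a^2 b) - tr(a^2) = x*y*z - x^2 - y^2 + 2
reduce: tr(b a b) = tr(b)*tr(a b) - tr(a) = y*z - x
tr(b a^2 b a) = tr(a)*tr(b a b a) - tr(b a b) = x*z^2 - y*z - x
tr(a b a^-1 b a) = tr(b a^2 b)*tr(a) - tr(b a^2 b a) = x^2*y*z - x^3 - x*y^2 - x*z^2 + y*z + 3*x
tr(b a b a b) = tr(b)*tr(a b a b) - tr(a b a) = y*z^2 - x*z - y
tr(b a b a b a) = tr(b a b a)*tr(b a) - tr(a b) = z^3 - 3*z
tr(a b a^-1 b a b) = tr(b a b a b)*tr(a) - tr(b a b a b a) = x*y*z^2 - x^2*z - z^3 - x*y + 3*z
reduce: tr(a^-1 b a b^-1 a b) = tr(a b a^-1 b a)*tr(b) - tr(a b a^-1 b a b) = x^2*y^2*z - x^3*y - x*y^3 - 2*x*y*z^2 + x^2*z + y^2*z + z^3 + 4*x*y - 3*z
so tr(b a b^-1 a b) = tr(a b^2 a)*tr(b) - tr(a b^2 a b) = x*y^2*z - x^2*y - y^3 - y*z^2 + x*z + 3*y
so tr(a b^-1 a b a^-2 b) = tr(a^-1 b a b^-1 a b)*tr(a) - tr(a^-1 b a b^-1 a b a) = x^3*y^2*z - x^4*y - x^2*y^3 - 2*x^2*y*z^2 + x^3*z + x*z^3 + 5*x^2*y + y^3 + y*z^2 - 4*x*z - 3*y
tr(b^-1 a b a^-2 b^-1 a) = tr(a b^-1 a b a^-2)*tr(b) - tr(a b^-1 a b a^-2 b) = -x^3*y^2*z + x^4*y + x^2*y^3 + 2*x^2*y*z^2 - x^3*z - x*y^2*z - x*z^3 - 4*x^2*y + 4*x*z + y
reduce: tr(b a^-2 b^-1 a^-1 b^-1 a) = tr(b^-1 a b a^-2 b^-1)*tr(a) - tr(b^-1 a b a^-2 b^-1 a) = -x^2*y*z^2 + x^3*z + x*y^2*z + x*z^3 - 3*x*z - y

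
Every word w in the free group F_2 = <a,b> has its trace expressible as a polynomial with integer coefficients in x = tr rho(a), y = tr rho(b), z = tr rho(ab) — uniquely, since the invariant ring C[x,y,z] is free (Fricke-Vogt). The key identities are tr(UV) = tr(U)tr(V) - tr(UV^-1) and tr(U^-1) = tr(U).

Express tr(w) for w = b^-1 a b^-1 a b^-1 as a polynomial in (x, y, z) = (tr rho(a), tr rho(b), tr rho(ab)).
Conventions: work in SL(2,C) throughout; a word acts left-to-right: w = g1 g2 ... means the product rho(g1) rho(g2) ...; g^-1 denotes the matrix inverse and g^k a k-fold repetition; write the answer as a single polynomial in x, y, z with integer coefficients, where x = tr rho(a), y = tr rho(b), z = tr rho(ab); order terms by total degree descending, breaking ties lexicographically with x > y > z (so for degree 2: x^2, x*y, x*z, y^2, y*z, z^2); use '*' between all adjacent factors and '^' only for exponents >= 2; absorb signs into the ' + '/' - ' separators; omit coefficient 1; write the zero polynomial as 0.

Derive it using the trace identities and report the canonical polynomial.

trace(a^2) = trace(a)*trace(a) - trace(1)   [square of a] = x^2 - 2
next, trace(a^2 b) = trace(a)*trace(b a) - trace(b)   [square of a] = x*z - y
trace(a b^-1 a) = trace(a^2)*trace(b) - trace(a^2 b)   [inverse elimination on b] = x^2*y - x*z - y
trace(a b a b) = trace(a b)*trace(a b) - trace(1)   [split at a repeated a] = z^2 - 2
trace(a b^-1 a b) = trace(a b a)*trace(b) - trace(a b a b)   [inverse elimination on b] = x*y*z - y^2 - z^2 + 2
next, trace(a b^-1 a b^-1) = trace(a b^-1 a)*trace(b) - trace(a b^-1 a b)   [inverse elimination on b] = x^2*y^2 - 2*x*y*z + z^2 - 2
trace(b^-1 a b^-1 a b^-1) = trace(a b^-1 a b^-1)*trace(b) - trace(a b^-1 a)   [inverse elimination on b] = x^2*y^3 - 2*x*y^2*z - x^2*y + y*z^2 + x*z - y

x^2*y^3 - 2*x*y^2*z - x^2*y + y*z^2 + x*z - y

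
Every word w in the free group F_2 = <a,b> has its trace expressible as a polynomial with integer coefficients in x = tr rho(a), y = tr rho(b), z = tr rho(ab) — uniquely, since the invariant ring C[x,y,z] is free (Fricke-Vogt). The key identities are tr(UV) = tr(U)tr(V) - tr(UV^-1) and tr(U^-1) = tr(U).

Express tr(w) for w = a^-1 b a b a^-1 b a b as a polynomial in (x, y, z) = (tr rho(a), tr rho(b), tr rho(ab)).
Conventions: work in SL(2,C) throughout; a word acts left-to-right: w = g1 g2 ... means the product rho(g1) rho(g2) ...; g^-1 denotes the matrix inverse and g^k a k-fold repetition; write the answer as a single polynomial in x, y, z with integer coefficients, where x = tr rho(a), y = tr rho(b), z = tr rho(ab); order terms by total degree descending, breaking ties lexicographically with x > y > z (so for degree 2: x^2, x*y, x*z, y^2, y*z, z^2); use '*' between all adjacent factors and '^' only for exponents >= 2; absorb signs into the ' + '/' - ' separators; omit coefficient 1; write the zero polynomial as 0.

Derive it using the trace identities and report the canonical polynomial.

tr(a b a b) = tr(a b) * tr(a b) - tr(1)   [split at repeated a] = z^2 - 2
tr(a b a) = tr(a) * tr(b a) - tr(b) = x*z - y
tr(a b^2 a b) = tr(b) * tr(a b a b) - tr(a b a) = y*z^2 - x*z - y
tr(a^2) = tr(a) * tr(a) - tr(1) = x^2 - 2
tr(a b^2 a) = tr(b) * tr(a^2 b) - tr(a^2) = x*y*z - x^2 - y^2 + 2
tr(b a b^2 a b) = tr(b) * tr(a b^2 a b) - tr(a b^2 a) = y^2*z^2 - 2*x*y*z + x^2 - 2
tr(a b a b a b) = tr(b a b a) * tr(b a) - tr(a b)   [split at repeated b] = z^3 - 3*z
tr(b a b) = tr(b) * tr(a b) - tr(a) = y*z - x
tr(a b a b a) = tr(a) * tr(b a b a) - tr(b a b) = x*z^2 - y*z - x
tr(b a b^2 a b a) = tr(b) * tr(a b a b a b) - tr(a b a b a) = y*z^3 - x*z^2 - 2*y*z + x
tr(b a b a^-1 b a b) = tr(b a b^2 a b) * tr(a) - tr(b a b^2 a b a) = x*y^2*z^2 - 2*x^2*y*z - y*z^3 + x^3 + x*z^2 + 2*y*z - 3*x
tr(b a b a b a b a) = tr(b a b a b a) * tr(b a) - tr(a b a b)   [split at repeated b] = z^4 - 4*z^2 + 2
tr(b a b a^-1 b a b a) = tr(b a b a b a b) * tr(a) - tr(b a b a b a b a) = x*y*z^3 - x^2*z^2 - z^4 - 2*x*y*z + x^2 + 4*z^2 - 2
tr(a^-1 b a b a^-1 b a b) = tr(b a b a^-1 b a b) * tr(a) - tr(b a b a^-1 b a b a) = x^2*y^2*z^2 - 2*x^3*y*z - 2*x*y*z^3 + x^4 + 2*x^2*z^2 + z^4 + 4*x*y*z - 4*x^2 - 4*z^2 + 2

x^2*y^2*z^2 - 2*x^3*y*z - 2*x*y*z^3 + x^4 + 2*x^2*z^2 + z^4 + 4*x*y*z - 4*x^2 - 4*z^2 + 2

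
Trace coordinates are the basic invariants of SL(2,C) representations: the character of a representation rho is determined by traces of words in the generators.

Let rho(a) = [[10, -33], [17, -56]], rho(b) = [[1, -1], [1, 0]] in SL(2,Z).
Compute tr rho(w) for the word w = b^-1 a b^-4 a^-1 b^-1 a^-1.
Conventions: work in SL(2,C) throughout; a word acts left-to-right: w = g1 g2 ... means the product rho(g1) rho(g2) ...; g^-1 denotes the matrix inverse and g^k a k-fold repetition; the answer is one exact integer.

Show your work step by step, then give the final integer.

rho(b^-1) = [[0, 1], [-1, 1]]
... * rho(a) = [[10, -33], [17, -56]]  ->  [[17, -56], [7, -23]]
... * rho(b^-1) = [[0, 1], [-1, 1]]  ->  [[56, -39], [23, -16]]
... * rho(b^-1) = [[0, 1], [-1, 1]]  ->  [[39, 17], [16, 7]]
... * rho(b^-1) = [[0, 1], [-1, 1]]  ->  [[-17, 56], [-7, 23]]
... * rho(b^-1) = [[0, 1], [-1, 1]]  ->  [[-56, 39], [-23, 16]]
... * rho(a^-1) = [[-56, 33], [-17, 10]]  ->  [[2473, -1458], [1016, -599]]
... * rho(b^-1) = [[0, 1], [-1, 1]]  ->  [[1458, 1015], [599, 417]]
... * rho(a^-1) = [[-56, 33], [-17, 10]]  ->  [[-98903, 58264], [-40633, 23937]]
tr = -98903 + 23937 = -74966

-74966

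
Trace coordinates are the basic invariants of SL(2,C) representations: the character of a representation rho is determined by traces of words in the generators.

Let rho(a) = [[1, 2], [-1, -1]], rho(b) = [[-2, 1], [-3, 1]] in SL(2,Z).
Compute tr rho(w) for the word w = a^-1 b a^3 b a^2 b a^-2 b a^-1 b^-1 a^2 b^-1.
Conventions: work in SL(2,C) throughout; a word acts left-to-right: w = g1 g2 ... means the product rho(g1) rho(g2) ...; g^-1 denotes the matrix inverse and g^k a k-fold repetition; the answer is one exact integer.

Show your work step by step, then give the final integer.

rho(a^-1) = [[-1, -2], [1, 1]]
... * rho(b) = [[-2, 1], [-3, 1]]  ->  [[8, -3], [-5, 2]]
... * rho(a) = [[1, 2], [-1, -1]]  ->  [[11, 19], [-7, -12]]
... * rho(a) = [[1, 2], [-1, -1]]  ->  [[-8, 3], [5, -2]]
... * rho(a) = [[1, 2], [-1, -1]]  ->  [[-11, -19], [7, 12]]
... * rho(b) = [[-2, 1], [-3, 1]]  ->  [[79, -30], [-50, 19]]
... * rho(a) = [[1, 2], [-1, -1]]  ->  [[109, 188], [-69, -119]]
... * rho(a) = [[1, 2], [-1, -1]]  ->  [[-79, 30], [50, -19]]
... * rho(b) = [[-2, 1], [-3, 1]]  ->  [[68, -49], [-43, 31]]
... * rho(a^-1) = [[-1, -2], [1, 1]]  ->  [[-117, -185], [74, 117]]
... * rho(a^-1) = [[-1, -2], [1, 1]]  ->  [[-68, 49], [43, -31]]
... * rho(b) = [[-2, 1], [-3, 1]]  ->  [[-11, -19], [7, 12]]
... * rho(a^-1) = [[-1, -2], [1, 1]]  ->  [[-8, 3], [5, -2]]
... * rho(b^-1) = [[1, -1], [3, -2]]  ->  [[1, 2], [-1, -1]]
... * rho(a) = [[1, 2], [-1, -1]]  ->  [[-1, 0], [0, -1]]
... * rho(a) = [[1, 2], [-1, -1]]  ->  [[-1, -2], [1, 1]]
... * rho(b^-1) = [[1, -1], [3, -2]]  ->  [[-7, 5], [4, -3]]
tr = -7 + -3 = -10

-10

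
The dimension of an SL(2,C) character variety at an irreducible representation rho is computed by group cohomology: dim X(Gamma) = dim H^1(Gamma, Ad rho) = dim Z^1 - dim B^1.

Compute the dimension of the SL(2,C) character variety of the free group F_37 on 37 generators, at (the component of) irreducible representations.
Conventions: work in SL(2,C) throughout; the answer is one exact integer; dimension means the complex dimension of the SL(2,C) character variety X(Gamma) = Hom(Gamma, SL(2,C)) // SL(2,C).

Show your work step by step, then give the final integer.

108

Here Gamma is free of rank 37 — no relator constrains a cocycle.
A cocycle picks one sl_2 vector per generator freely, giving dim Z^1 = 3*37 = 111.
At an irreducible rho the centralizer of the image in sl_2 is 0, so the coboundary map sl_2 -> Z^1 is injective: dim B^1 = 3.
Therefore dim X = 111 - 3 = 108.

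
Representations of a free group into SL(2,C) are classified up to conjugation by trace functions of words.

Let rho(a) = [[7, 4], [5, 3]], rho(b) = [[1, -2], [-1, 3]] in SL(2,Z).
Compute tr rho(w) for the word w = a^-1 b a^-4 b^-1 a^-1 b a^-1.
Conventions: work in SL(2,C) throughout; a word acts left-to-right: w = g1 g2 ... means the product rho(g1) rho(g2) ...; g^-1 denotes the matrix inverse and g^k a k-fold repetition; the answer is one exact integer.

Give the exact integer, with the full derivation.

22473362

rho(a^-1) = [[3, -4], [-5, 7]]
... * rho(b) = [[1, -2], [-1, 3]]  ->  [[7, -18], [-12, 31]]
... * rho(a^-1) = [[3, -4], [-5, 7]]  ->  [[111, -154], [-191, 265]]
... * rho(a^-1) = [[3, -4], [-5, 7]]  ->  [[1103, -1522], [-1898, 2619]]
... * rho(a^-1) = [[3, -4], [-5, 7]]  ->  [[10919, -15066], [-18789, 25925]]
... * rho(a^-1) = [[3, -4], [-5, 7]]  ->  [[108087, -149138], [-185992, 256631]]
... * rho(b^-1) = [[3, 2], [1, 1]]  ->  [[175123, 67036], [-301345, -115353]]
... * rho(a^-1) = [[3, -4], [-5, 7]]  ->  [[190189, -231240], [-327270, 397909]]
... * rho(b) = [[1, -2], [-1, 3]]  ->  [[421429, -1074098], [-725179, 1848267]]
... * rho(a^-1) = [[3, -4], [-5, 7]]  ->  [[6634777, -9204402], [-11416872, 15838585]]
tr = 6634777 + 15838585 = 22473362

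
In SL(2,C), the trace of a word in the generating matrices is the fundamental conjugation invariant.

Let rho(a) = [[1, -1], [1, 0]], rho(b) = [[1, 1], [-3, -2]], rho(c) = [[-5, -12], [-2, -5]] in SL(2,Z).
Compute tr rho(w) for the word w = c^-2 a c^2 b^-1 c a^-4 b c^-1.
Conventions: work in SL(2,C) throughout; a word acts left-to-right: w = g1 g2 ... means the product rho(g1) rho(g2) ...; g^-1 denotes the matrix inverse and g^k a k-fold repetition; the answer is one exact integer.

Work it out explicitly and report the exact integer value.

rho(c^-1) = [[-5, 12], [2, -5]]
... * rho(c^-1) = [[-5, 12], [2, -5]]  ->  [[49, -120], [-20, 49]]
... * rho(a) = [[1, -1], [1, 0]]  ->  [[-71, -49], [29, 20]]
... * rho(c) = [[-5, -12], [-2, -5]]  ->  [[453, 1097], [-185, -448]]
... * rho(c) = [[-5, -12], [-2, -5]]  ->  [[-4459, -10921], [1821, 4460]]
... * rho(b^-1) = [[-2, -1], [3, 1]]  ->  [[-23845, -6462], [9738, 2639]]
... * rho(c) = [[-5, -12], [-2, -5]]  ->  [[132149, 318450], [-53968, -130051]]
... * rho(a^-1) = [[0, 1], [-1, 1]]  ->  [[-318450, 450599], [130051, -184019]]
... * rho(a^-1) = [[0, 1], [-1, 1]]  ->  [[-450599, 132149], [184019, -53968]]
... * rho(a^-1) = [[0, 1], [-1, 1]]  ->  [[-132149, -318450], [53968, 130051]]
... * rho(a^-1) = [[0, 1], [-1, 1]]  ->  [[318450, -450599], [-130051, 184019]]
... * rho(b) = [[1, 1], [-3, -2]]  ->  [[1670247, 1219648], [-682108, -498089]]
... * rho(c^-1) = [[-5, 12], [2, -5]]  ->  [[-5911939, 13944724], [2414362, -5694851]]
tr = -5911939 + -5694851 = -11606790

-11606790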